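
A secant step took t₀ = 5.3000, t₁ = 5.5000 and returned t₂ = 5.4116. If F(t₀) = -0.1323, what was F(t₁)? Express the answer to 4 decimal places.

The secant line through (5.3000, -0.1323) and (5.5000, F(t₁)) crosses zero at t₂ = 5.4116.
So (5.3000, -0.1323), (5.5000, F(t₁)), (5.4116, 0) are collinear:
F(t₁) = -0.1323 · (5.5000 − 5.4116) / (5.3000 − 5.4116) = -0.1323 · (0.088400)/(-0.111600) = 0.104797

0.1048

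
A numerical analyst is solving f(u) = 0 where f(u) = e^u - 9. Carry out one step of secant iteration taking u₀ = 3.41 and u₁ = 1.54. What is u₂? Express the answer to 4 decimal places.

f(3.41) = 21.265244, f(1.54) = -4.335410
u₂ = 1.540000 − (-4.335410)·(1.540000 − 3.410000) / (-4.335410 − 21.265244) = 1.540000 − (8.107216)/(-25.600654) = 1.856680

1.8567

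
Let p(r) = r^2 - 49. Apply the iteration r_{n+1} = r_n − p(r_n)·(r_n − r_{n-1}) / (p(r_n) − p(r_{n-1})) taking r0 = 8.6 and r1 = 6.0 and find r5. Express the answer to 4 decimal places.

p(8.6) = 24.960000, p(6.0) = -13.000000
r2 = 6.000000 − (-13.000000)·(6.000000 − 8.600000) / (-13.000000 − 24.960000) = 6.000000 − (33.800000)/(-37.960000) = 6.890411
p(6.890411) = -1.522237
r3 = 6.890411 − (-1.522237)·(6.890411 − 6.000000) / (-1.522237 − (-13.000000)) = 6.890411 − (-1.355416)/(11.477763) = 7.008502
p(7.008502) = 0.119095
r4 = 7.008502 − 0.119095·(7.008502 − 6.890411) / (0.119095 − (-1.522237)) = 7.008502 − (0.014064)/(1.641331) = 6.999933
p(6.999933) = -0.000938
r5 = 6.999933 − (-0.000938)·(6.999933 − 7.008502) / (-0.000938 − 0.119095) = 6.999933 − (0.000008)/(-0.120033) = 7.000000

7.0000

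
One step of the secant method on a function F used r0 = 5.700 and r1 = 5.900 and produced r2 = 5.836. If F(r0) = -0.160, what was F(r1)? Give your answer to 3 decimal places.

0.075

The secant line through (5.700, -0.160) and (5.900, F(r1)) crosses zero at r2 = 5.836.
So (5.700, -0.160), (5.900, F(r1)), (5.836, 0) are collinear:
F(r1) = -0.160 · (5.900 − 5.836) / (5.700 − 5.836) = -0.160 · (0.06400)/(-0.13600) = 0.07529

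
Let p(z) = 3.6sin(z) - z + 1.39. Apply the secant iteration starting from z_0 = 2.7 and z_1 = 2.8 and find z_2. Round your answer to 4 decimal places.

2.7528

p(2.7) = 0.228568, p(2.8) = -0.204043
z_2 = 2.800000 − (-0.204043)·(2.800000 − 2.700000) / (-0.204043 − 0.228568) = 2.800000 − (-0.020404)/(-0.432610) = 2.752835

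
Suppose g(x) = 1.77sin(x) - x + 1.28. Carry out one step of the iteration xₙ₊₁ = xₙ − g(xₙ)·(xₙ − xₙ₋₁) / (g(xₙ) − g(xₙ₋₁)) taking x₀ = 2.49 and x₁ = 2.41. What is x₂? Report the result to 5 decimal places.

g(2.49) = -0.1365773, g(2.41) = 0.0524584
x₂ = 2.4100000 − 0.0524584·(2.4100000 − 2.4900000) / (0.0524584 − (-0.1365773)) = 2.4100000 − (-0.0041967)/(0.1890357) = 2.4322004

2.43220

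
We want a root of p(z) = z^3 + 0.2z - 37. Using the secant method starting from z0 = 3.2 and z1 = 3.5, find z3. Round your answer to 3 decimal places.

3.312

p(3.2) = -3.59200, p(3.5) = 6.57500
z2 = 3.50000 − 6.57500·(3.50000 − 3.20000) / (6.57500 − (-3.59200)) = 3.50000 − (1.97250)/(10.16700) = 3.30599
p(3.30599) = -0.20575
z3 = 3.30599 − (-0.20575)·(3.30599 − 3.50000) / (-0.20575 − 6.57500) = 3.30599 − (0.03992)/(-6.78075) = 3.31188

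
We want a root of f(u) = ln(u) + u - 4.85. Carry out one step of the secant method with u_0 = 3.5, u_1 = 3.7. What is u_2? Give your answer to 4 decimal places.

f(3.5) = -0.097237, f(3.7) = 0.158333
u_2 = 3.700000 − 0.158333·(3.700000 − 3.500000) / (0.158333 − (-0.097237)) = 3.700000 − (0.031667)/(0.255570) = 3.576094

3.5761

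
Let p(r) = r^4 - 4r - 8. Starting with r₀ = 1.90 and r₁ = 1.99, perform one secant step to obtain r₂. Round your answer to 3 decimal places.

p(1.90) = -2.56790, p(1.99) = -0.27761
r₂ = 1.99000 − (-0.27761)·(1.99000 − 1.90000) / (-0.27761 − (-2.56790)) = 1.99000 − (-0.02498)/(2.29029) = 2.00091

2.001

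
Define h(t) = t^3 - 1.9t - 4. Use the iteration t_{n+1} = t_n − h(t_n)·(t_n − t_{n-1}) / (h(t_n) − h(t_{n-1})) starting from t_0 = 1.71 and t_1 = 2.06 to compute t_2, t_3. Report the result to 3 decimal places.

h(1.71) = -2.24879, h(2.06) = 0.82782
t_2 = 2.06000 − 0.82782·(2.06000 − 1.71000) / (0.82782 − (-2.24879)) = 2.06000 − (0.28974)/(3.07661) = 1.96583
h(1.96583) = -0.13819
t_3 = 1.96583 − (-0.13819)·(1.96583 − 2.06000) / (-0.13819 − 0.82782) = 1.96583 − (0.01301)/(-0.96600) = 1.97930

1.966, 1.979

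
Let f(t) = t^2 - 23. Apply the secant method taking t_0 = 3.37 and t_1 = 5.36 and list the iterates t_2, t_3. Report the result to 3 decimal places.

4.704, 4.791

f(3.37) = -11.64310, f(5.36) = 5.72960
t_2 = 5.36000 − 5.72960·(5.36000 − 3.37000) / (5.72960 − (-11.64310)) = 5.36000 − (11.40190)/(17.37270) = 4.70369
f(4.70369) = -0.87532
t_3 = 4.70369 − (-0.87532)·(4.70369 − 5.36000) / (-0.87532 − 5.72960) = 4.70369 − (0.57448)/(-6.60492) = 4.79067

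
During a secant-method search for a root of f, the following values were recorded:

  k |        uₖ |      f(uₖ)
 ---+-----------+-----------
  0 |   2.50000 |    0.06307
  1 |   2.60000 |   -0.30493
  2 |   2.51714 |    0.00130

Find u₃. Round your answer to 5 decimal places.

u₃ = 2.51714 − 0.00130·(2.51714 − 2.60000) / (0.00130 − (-0.30493))
   = 2.51714 − (-0.0001077)/(0.3062300) = 2.5174918

2.51749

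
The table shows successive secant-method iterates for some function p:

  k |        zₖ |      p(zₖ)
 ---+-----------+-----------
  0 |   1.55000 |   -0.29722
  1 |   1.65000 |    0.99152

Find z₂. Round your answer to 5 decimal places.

z₂ = 1.65000 − 0.99152·(1.65000 − 1.55000) / (0.99152 − (-0.29722))
   = 1.65000 − (0.0991520)/(1.2887400) = 1.5730628

1.57306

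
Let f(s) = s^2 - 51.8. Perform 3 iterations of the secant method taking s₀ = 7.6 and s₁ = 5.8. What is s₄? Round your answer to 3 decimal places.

f(7.6) = 5.96000, f(5.8) = -18.16000
s₂ = 5.80000 − (-18.16000)·(5.80000 − 7.60000) / (-18.16000 − 5.96000) = 5.80000 − (32.68800)/(-24.12000) = 7.15522
f(7.15522) = -0.60277
s₃ = 7.15522 − (-0.60277)·(7.15522 − 5.80000) / (-0.60277 − (-18.16000)) = 7.15522 − (-0.81689)/(17.55723) = 7.20175
f(7.20175) = 0.06522
s₄ = 7.20175 − 0.06522·(7.20175 − 7.15522) / (0.06522 − (-0.60277)) = 7.20175 − (0.00303)/(0.66799) = 7.19721

7.197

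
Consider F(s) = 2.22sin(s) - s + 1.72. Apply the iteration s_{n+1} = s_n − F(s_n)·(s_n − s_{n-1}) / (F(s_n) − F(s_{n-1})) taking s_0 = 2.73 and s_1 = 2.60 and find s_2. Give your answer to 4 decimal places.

2.6890

F(2.73) = -0.121846, F(2.60) = 0.264413
s_2 = 2.600000 − 0.264413·(2.600000 − 2.730000) / (0.264413 − (-0.121846)) = 2.600000 − (-0.034374)/(0.386259) = 2.688991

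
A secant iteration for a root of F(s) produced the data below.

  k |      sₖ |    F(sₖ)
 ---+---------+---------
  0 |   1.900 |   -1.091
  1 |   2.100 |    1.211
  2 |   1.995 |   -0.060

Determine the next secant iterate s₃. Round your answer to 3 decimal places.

2.000

s₃ = 1.995 − (-0.060)·(1.995 − 2.100) / (-0.060 − 1.211)
   = 1.995 − (0.00630)/(-1.27100) = 1.99996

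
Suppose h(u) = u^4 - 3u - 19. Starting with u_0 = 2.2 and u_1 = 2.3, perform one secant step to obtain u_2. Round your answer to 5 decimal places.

2.25106

h(2.2) = -2.1744000, h(2.3) = 2.0841000
u_2 = 2.3000000 − 2.0841000·(2.3000000 − 2.2000000) / (2.0841000 − (-2.1744000)) = 2.3000000 − (0.2084100)/(4.2585000) = 2.2510602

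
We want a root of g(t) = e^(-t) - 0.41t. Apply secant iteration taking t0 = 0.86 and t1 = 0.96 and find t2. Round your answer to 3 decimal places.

0.947

g(0.86) = 0.07056, g(0.96) = -0.01071
t2 = 0.96000 − (-0.01071)·(0.96000 − 0.86000) / (-0.01071 − 0.07056) = 0.96000 − (-0.00107)/(-0.08127) = 0.94683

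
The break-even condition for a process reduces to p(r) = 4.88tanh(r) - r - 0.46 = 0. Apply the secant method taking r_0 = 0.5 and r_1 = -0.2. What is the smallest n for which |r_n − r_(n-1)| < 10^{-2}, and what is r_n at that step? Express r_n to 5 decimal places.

p(0.5) = 1.2951317, p(-0.2) = -1.2231916
r_2 = -0.2000000 − (-1.2231916)·(-0.7000000)/(-2.5183233) = 0.1400017;  |Δ| = 0.3400017
p(0.1400017) = 0.0787774
r_3 = 0.1400017 − 0.0787774·(0.3400017)/(1.3019690) = 0.1194294;  |Δ| = 0.0205723
p(0.1194294) = 0.0006308
r_4 = 0.1194294 − 0.0006308·(-0.0205723)/(-0.0781466) = 0.1192633;  |Δ| = 0.0001661
|r_4 − r_3| = 0.0001661 < 10^{-2}

n = 4, r_n = 0.11926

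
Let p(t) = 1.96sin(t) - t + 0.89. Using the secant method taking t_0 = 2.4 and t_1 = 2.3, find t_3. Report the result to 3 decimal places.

2.322

p(2.4) = -0.18609, p(2.3) = 0.05158
t_2 = 2.30000 − 0.05158·(2.30000 − 2.40000) / (0.05158 − (-0.18609)) = 2.30000 − (-0.00516)/(0.23767) = 2.32170
p(2.32170) = 0.00120
t_3 = 2.32170 − 0.00120·(2.32170 − 2.30000) / (0.00120 − 0.05158) = 2.32170 − (0.00003)/(-0.05039) = 2.32222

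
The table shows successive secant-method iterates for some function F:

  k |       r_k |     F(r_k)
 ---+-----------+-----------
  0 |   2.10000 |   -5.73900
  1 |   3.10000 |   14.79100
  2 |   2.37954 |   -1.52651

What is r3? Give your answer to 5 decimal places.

2.44694

r3 = 2.37954 − (-1.52651)·(2.37954 − 3.10000) / (-1.52651 − 14.79100)
   = 2.37954 − (1.0997894)/(-16.3175100) = 2.4469393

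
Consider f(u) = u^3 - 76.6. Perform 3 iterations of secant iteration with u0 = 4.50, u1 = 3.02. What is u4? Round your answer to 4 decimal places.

f(4.50) = 14.525000, f(3.02) = -49.056392
u2 = 3.020000 − (-49.056392)·(3.020000 − 4.500000) / (-49.056392 − 14.525000) = 3.020000 − (72.603460)/(-63.581392) = 4.161898
f(4.161898) = -4.510124
u3 = 4.161898 − (-4.510124)·(4.161898 − 3.020000) / (-4.510124 − (-49.056392)) = 4.161898 − (-5.150102)/(44.546268) = 4.277510
f(4.277510) = 1.666012
u4 = 4.277510 − 1.666012·(4.277510 − 4.161898) / (1.666012 − (-4.510124)) = 4.277510 − (0.192612)/(6.176137) = 4.246324

4.2463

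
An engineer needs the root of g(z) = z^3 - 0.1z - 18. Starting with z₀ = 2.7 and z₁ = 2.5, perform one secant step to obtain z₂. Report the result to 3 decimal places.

2.630

g(2.7) = 1.41300, g(2.5) = -2.62500
z₂ = 2.50000 − (-2.62500)·(2.50000 − 2.70000) / (-2.62500 − 1.41300) = 2.50000 − (0.52500)/(-4.03800) = 2.63001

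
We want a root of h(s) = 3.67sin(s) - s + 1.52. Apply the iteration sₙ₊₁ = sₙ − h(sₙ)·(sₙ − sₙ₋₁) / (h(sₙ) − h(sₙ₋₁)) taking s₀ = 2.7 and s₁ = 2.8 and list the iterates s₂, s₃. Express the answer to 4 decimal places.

2.7885, 2.7886

h(2.7) = 0.388484, h(2.8) = -0.050593
s₂ = 2.800000 − (-0.050593)·(2.800000 − 2.700000) / (-0.050593 − 0.388484) = 2.800000 − (-0.005059)/(-0.439078) = 2.788477
h(2.788477) = 0.000692
s₃ = 2.788477 − 0.000692·(2.788477 − 2.800000) / (0.000692 − (-0.050593)) = 2.788477 − (-0.000008)/(0.051285) = 2.788633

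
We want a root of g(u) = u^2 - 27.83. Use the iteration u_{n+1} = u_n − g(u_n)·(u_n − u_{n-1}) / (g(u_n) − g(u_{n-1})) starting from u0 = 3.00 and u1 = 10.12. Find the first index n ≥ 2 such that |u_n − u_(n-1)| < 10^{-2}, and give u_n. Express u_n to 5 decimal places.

g(3.00) = -18.8300000, g(10.12) = 74.5844000
u2 = 10.1200000 − 74.5844000·(7.1200000)/(93.4144000) = 4.4352134;  |Δ| = 5.6847866
g(4.4352134) = -8.1588820
u3 = 4.4352134 − (-8.1588820)·(-5.6847866)/(-82.7432820) = 4.9957605;  |Δ| = 0.5605471
g(4.9957605) = -2.8723774
u4 = 4.9957605 − (-2.8723774)·(0.5605471)/(5.2865046) = 5.3003289;  |Δ| = 0.3045685
g(5.3003289) = 0.2634869
u5 = 5.3003289 − 0.2634869·(0.3045685)/(3.1358643) = 5.2747380;  |Δ| = 0.0255910
g(5.2747380) = -0.0071393
u6 = 5.2747380 − (-0.0071393)·(-0.0255910)/(-0.2706262) = 5.2754131;  |Δ| = 0.0006751
|u6 − u5| = 0.0006751 < 10^{-2}

n = 6, u_n = 5.27541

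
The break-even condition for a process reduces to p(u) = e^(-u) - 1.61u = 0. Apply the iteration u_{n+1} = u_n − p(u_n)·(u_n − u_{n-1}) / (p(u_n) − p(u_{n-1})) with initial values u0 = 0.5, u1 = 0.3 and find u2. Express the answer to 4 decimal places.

0.4130

p(0.5) = -0.198469, p(0.3) = 0.257818
u2 = 0.300000 − 0.257818·(0.300000 − 0.500000) / (0.257818 − (-0.198469)) = 0.300000 − (-0.051564)/(0.456288) = 0.413007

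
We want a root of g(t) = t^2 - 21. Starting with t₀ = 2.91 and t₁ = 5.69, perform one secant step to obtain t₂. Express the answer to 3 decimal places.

g(2.91) = -12.53190, g(5.69) = 11.37610
t₂ = 5.69000 − 11.37610·(5.69000 − 2.91000) / (11.37610 − (-12.53190)) = 5.69000 − (31.62556)/(23.90800) = 4.36720

4.367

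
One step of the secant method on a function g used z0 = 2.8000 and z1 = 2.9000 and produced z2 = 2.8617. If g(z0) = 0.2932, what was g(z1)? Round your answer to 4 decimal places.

The secant line through (2.8000, 0.2932) and (2.9000, g(z1)) crosses zero at z2 = 2.8617.
So (2.8000, 0.2932), (2.9000, g(z1)), (2.8617, 0) are collinear:
g(z1) = 0.2932 · (2.9000 − 2.8617) / (2.8000 − 2.8617) = 0.2932 · (0.038300)/(-0.061700) = -0.182003

-0.1820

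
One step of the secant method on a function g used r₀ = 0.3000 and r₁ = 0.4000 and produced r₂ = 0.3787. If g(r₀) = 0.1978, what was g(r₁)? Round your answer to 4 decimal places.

The secant line through (0.3000, 0.1978) and (0.4000, g(r₁)) crosses zero at r₂ = 0.3787.
So (0.3000, 0.1978), (0.4000, g(r₁)), (0.3787, 0) are collinear:
g(r₁) = 0.1978 · (0.4000 − 0.3787) / (0.3000 − 0.3787) = 0.1978 · (0.021300)/(-0.078700) = -0.053534

-0.0535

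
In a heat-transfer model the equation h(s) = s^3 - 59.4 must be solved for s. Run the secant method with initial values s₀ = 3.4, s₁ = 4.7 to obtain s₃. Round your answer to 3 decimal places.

h(3.4) = -20.09600, h(4.7) = 44.42300
s₂ = 4.70000 − 44.42300·(4.70000 − 3.40000) / (44.42300 − (-20.09600)) = 4.70000 − (57.74990)/(64.51900) = 3.80492
h(3.80492) = -4.31475
s₃ = 3.80492 − (-4.31475)·(3.80492 − 4.70000) / (-4.31475 − 44.42300) = 3.80492 − (3.86206)/(-48.73775) = 3.88416

3.884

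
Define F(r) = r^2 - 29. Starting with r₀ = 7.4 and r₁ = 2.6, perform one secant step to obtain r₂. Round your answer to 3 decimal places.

F(7.4) = 25.76000, F(2.6) = -22.24000
r₂ = 2.60000 − (-22.24000)·(2.60000 − 7.40000) / (-22.24000 − 25.76000) = 2.60000 − (106.75200)/(-48.00000) = 4.82400

4.824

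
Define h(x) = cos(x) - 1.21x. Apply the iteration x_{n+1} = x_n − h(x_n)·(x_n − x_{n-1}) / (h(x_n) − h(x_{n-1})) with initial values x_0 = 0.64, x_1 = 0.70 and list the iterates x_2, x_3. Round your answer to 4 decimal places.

0.6551, 0.6553

h(0.64) = 0.027696, h(0.70) = -0.082158
x_2 = 0.700000 − (-0.082158)·(0.700000 − 0.640000) / (-0.082158 − 0.027696) = 0.700000 − (-0.004929)/(-0.109854) = 0.655127
h(0.655127) = 0.000267
x_3 = 0.655127 − 0.000267·(0.655127 − 0.700000) / (0.000267 − (-0.082158)) = 0.655127 − (-0.000012)/(0.082425) = 0.655272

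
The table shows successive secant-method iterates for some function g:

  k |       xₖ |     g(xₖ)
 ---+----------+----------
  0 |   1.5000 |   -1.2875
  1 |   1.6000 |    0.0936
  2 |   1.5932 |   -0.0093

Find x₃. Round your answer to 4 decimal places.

1.5938

x₃ = 1.5932 − (-0.0093)·(1.5932 − 1.6000) / (-0.0093 − 0.0936)
   = 1.5932 − (0.000063)/(-0.102900) = 1.593815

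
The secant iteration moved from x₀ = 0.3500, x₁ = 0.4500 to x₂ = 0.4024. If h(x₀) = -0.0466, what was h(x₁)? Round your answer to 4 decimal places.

0.0423

The secant line through (0.3500, -0.0466) and (0.4500, h(x₁)) crosses zero at x₂ = 0.4024.
So (0.3500, -0.0466), (0.4500, h(x₁)), (0.4024, 0) are collinear:
h(x₁) = -0.0466 · (0.4500 − 0.4024) / (0.3500 − 0.4024) = -0.0466 · (0.047600)/(-0.052400) = 0.042331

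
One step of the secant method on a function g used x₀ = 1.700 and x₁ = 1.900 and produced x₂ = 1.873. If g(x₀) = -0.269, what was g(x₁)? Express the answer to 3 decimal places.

0.042

The secant line through (1.700, -0.269) and (1.900, g(x₁)) crosses zero at x₂ = 1.873.
So (1.700, -0.269), (1.900, g(x₁)), (1.873, 0) are collinear:
g(x₁) = -0.269 · (1.900 − 1.873) / (1.700 − 1.873) = -0.269 · (0.02700)/(-0.17300) = 0.04198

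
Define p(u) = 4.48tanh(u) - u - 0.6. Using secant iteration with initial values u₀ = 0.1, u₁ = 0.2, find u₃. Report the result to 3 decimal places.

0.175

p(0.1) = -0.25349, p(0.2) = 0.08424
u₂ = 0.20000 − 0.08424·(0.20000 − 0.10000) / (0.08424 − (-0.25349)) = 0.20000 − (0.00842)/(0.33773) = 0.17506
p(0.17506) = 0.00128
u₃ = 0.17506 − 0.00128·(0.17506 − 0.20000) / (0.00128 − 0.08424) = 0.17506 − (-0.00003)/(-0.08296) = 0.17467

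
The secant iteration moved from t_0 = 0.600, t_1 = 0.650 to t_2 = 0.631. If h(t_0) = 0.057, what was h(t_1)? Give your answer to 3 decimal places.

The secant line through (0.600, 0.057) and (0.650, h(t_1)) crosses zero at t_2 = 0.631.
So (0.600, 0.057), (0.650, h(t_1)), (0.631, 0) are collinear:
h(t_1) = 0.057 · (0.650 − 0.631) / (0.600 − 0.631) = 0.057 · (0.01900)/(-0.03100) = -0.03494

-0.035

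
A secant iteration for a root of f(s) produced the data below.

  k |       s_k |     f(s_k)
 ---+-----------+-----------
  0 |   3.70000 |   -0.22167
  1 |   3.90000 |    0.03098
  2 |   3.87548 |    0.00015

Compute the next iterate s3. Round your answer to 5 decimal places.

s3 = 3.87548 − 0.00015·(3.87548 − 3.90000) / (0.00015 − 0.03098)
   = 3.87548 − (-0.0000037)/(-0.0308300) = 3.8753607

3.87536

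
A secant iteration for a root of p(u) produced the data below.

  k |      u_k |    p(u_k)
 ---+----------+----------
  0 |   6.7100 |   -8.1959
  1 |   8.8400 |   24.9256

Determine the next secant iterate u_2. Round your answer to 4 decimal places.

u_2 = 8.8400 − 24.9256·(8.8400 − 6.7100) / (24.9256 − (-8.1959))
   = 8.8400 − (53.091528)/(33.121500) = 7.237068

7.2371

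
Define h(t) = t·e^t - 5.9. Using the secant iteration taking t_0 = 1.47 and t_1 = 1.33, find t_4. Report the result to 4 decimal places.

1.4225

h(1.47) = 0.493376, h(1.33) = -0.871212
t_2 = 1.330000 − (-0.871212)·(1.330000 − 1.470000) / (-0.871212 − 0.493376) = 1.330000 − (0.121970)/(-1.364588) = 1.419382
h(1.419382) = -0.031473
t_3 = 1.419382 − (-0.031473)·(1.419382 − 1.330000) / (-0.031473 − (-0.871212)) = 1.419382 − (-0.002813)/(0.839740) = 1.422732
h(1.422732) = 0.002117
t_4 = 1.422732 − 0.002117·(1.422732 − 1.419382) / (0.002117 − (-0.031473)) = 1.422732 − (0.000007)/(0.033589) = 1.422521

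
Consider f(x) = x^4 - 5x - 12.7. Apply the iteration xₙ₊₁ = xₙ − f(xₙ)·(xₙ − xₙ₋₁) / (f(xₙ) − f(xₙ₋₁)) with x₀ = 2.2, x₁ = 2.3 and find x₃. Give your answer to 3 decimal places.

f(2.2) = -0.27440, f(2.3) = 3.78410
x₂ = 2.30000 − 3.78410·(2.30000 − 2.20000) / (3.78410 − (-0.27440)) = 2.30000 − (0.37841)/(4.05850) = 2.20676
f(2.20676) = -0.01891
x₃ = 2.20676 − (-0.01891)·(2.20676 − 2.30000) / (-0.01891 − 3.78410) = 2.20676 − (0.00176)/(-3.80301) = 2.20722

2.207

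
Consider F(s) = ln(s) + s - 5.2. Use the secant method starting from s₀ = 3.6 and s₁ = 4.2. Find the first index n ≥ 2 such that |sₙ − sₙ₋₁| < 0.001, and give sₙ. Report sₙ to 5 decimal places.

F(3.6) = -0.3190662, F(4.2) = 0.4350845
s₂ = 4.2000000 − 0.4350845·(0.6000000)/(0.7541507) = 3.8538481;  |Δ| = 0.3461519
F(3.8538481) = 0.0029202
s₃ = 3.8538481 − 0.0029202·(-0.3461519)/(-0.4321643) = 3.8515091;  |Δ| = 0.0023390
F(3.8515091) = -0.0000259
s₄ = 3.8515091 − (-0.0000259)·(-0.0023390)/(-0.0029461) = 3.8515296;  |Δ| = 0.0000206
|s₄ − s₃| = 0.0000206 < 0.001

n = 4, sₙ = 3.85153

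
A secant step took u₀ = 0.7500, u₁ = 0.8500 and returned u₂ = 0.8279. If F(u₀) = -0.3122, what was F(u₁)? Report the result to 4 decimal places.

The secant line through (0.7500, -0.3122) and (0.8500, F(u₁)) crosses zero at u₂ = 0.8279.
So (0.7500, -0.3122), (0.8500, F(u₁)), (0.8279, 0) are collinear:
F(u₁) = -0.3122 · (0.8500 − 0.8279) / (0.7500 − 0.8279) = -0.3122 · (0.022100)/(-0.077900) = 0.088570

0.0886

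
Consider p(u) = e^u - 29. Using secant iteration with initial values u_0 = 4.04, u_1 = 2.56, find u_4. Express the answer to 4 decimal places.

p(4.04) = 27.826343, p(2.56) = -16.064183
u_2 = 2.560000 − (-16.064183)·(2.560000 − 4.040000) / (-16.064183 − 27.826343) = 2.560000 − (23.774990)/(-43.890525) = 3.101688
p(3.101688) = -6.764537
u_3 = 3.101688 − (-6.764537)·(3.101688 − 2.560000) / (-6.764537 − (-16.064183)) = 3.101688 − (-3.664272)/(9.299646) = 3.495711
p(3.495711) = 3.973729
u_4 = 3.495711 − 3.973729·(3.495711 − 3.101688) / (3.973729 − (-6.764537)) = 3.495711 − (1.565739)/(10.738266) = 3.349902

3.3499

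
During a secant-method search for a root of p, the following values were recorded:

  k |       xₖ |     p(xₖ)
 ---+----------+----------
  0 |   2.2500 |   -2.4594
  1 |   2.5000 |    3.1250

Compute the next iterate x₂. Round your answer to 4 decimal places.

x₂ = 2.5000 − 3.1250·(2.5000 − 2.2500) / (3.1250 − (-2.4594))
   = 2.5000 − (0.781250)/(5.584400) = 2.360101

2.3601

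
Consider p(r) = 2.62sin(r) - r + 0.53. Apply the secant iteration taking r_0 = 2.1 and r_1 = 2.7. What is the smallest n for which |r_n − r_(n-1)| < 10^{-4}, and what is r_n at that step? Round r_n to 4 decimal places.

n = 5, r_n = 2.3654

p(2.1) = 0.691609, p(2.7) = -1.050265
r_2 = 2.700000 − (-1.050265)·(0.600000)/(-1.741873) = 2.338229;  |Δ| = 0.361771
p(2.338229) = 0.077373
r_3 = 2.338229 − 0.077373·(-0.361771)/(1.127637) = 2.363052;  |Δ| = 0.024823
p(2.363052) = 0.006820
r_4 = 2.363052 − 0.006820·(0.024823)/(-0.070553) = 2.365451;  |Δ| = 0.002399
p(2.365451) = -0.000061
r_5 = 2.365451 − (-0.000061)·(0.002399)/(-0.006880) = 2.365430;  |Δ| = 0.000021
|r_5 − r_4| = 0.000021 < 10^{-4}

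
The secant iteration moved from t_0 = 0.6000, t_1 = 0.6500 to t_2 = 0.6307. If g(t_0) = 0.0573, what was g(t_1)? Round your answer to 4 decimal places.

-0.0360

The secant line through (0.6000, 0.0573) and (0.6500, g(t_1)) crosses zero at t_2 = 0.6307.
So (0.6000, 0.0573), (0.6500, g(t_1)), (0.6307, 0) are collinear:
g(t_1) = 0.0573 · (0.6500 − 0.6307) / (0.6000 − 0.6307) = 0.0573 · (0.019300)/(-0.030700) = -0.036022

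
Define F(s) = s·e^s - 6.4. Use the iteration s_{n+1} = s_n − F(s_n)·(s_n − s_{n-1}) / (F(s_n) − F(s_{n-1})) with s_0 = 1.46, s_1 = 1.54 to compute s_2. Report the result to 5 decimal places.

F(1.46) = -0.1132991, F(1.54) = 0.7834690
s_2 = 1.5400000 − 0.7834690·(1.5400000 − 1.4600000) / (0.7834690 − (-0.1132991)) = 1.5400000 − (0.0626775)/(0.8967681) = 1.4701073

1.47011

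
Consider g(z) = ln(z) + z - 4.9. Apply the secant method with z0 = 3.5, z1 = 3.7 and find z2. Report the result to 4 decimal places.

g(3.5) = -0.147237, g(3.7) = 0.108333
z2 = 3.700000 − 0.108333·(3.700000 − 3.500000) / (0.108333 − (-0.147237)) = 3.700000 − (0.021667)/(0.255570) = 3.615223

3.6152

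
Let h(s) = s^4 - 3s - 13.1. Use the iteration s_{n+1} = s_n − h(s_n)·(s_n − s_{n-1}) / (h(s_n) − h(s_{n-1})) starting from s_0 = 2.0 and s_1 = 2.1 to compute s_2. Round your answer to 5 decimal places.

h(2.0) = -3.1000000, h(2.1) = 0.0481000
s_2 = 2.1000000 − 0.0481000·(2.1000000 − 2.0000000) / (0.0481000 − (-3.1000000)) = 2.1000000 − (0.0048100)/(3.1481000) = 2.0984721

2.09847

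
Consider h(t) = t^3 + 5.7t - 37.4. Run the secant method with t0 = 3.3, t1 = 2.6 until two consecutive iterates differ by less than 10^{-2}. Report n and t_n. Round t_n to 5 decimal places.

n = 4, t_n = 2.78238

h(3.3) = 17.3470000, h(2.6) = -5.0040000
t2 = 2.6000000 − (-5.0040000)·(-0.7000000)/(-22.3510000) = 2.7567178;  |Δ| = 0.1567178
h(2.7567178) = -0.7370503
t3 = 2.7567178 − (-0.7370503)·(0.1567178)/(4.2669497) = 2.7837884;  |Δ| = 0.0270706
h(2.7837884) = 0.0405012
t4 = 2.7837884 − 0.0405012·(0.0270706)/(0.7775514) = 2.7823784;  |Δ| = 0.0014101
|t4 − t3| = 0.0014101 < 10^{-2}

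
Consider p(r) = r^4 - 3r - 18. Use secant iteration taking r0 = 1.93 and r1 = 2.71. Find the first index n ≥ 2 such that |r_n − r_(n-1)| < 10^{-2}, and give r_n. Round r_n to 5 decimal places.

p(1.93) = -9.9151200, p(2.71) = 27.8058048
r2 = 2.7100000 − 27.8058048·(0.7800000)/(37.7209248) = 2.1350266;  |Δ| = 0.5749734
p(2.1350266) = -3.6266286
r3 = 2.1350266 − (-3.6266286)·(-0.5749734)/(-31.4324334) = 2.2013662;  |Δ| = 0.0663396
p(2.2013662) = -1.1202547
r4 = 2.2013662 − (-1.1202547)·(0.0663396)/(2.5063738) = 2.2310175;  |Δ| = 0.0296513
p(2.2310175) = 0.0818479
r5 = 2.2310175 − 0.0818479·(0.0296513)/(1.2021026) = 2.2289986;  |Δ| = 0.0020189
|r5 − r4| = 0.0020189 < 10^{-2}

n = 5, r_n = 2.22900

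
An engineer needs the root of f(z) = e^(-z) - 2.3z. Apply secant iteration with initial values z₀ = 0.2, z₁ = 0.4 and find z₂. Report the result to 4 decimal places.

f(0.2) = 0.358731, f(0.4) = -0.249680
z₂ = 0.400000 − (-0.249680)·(0.400000 − 0.200000) / (-0.249680 − 0.358731) = 0.400000 − (-0.049936)/(-0.608411) = 0.317924

0.3179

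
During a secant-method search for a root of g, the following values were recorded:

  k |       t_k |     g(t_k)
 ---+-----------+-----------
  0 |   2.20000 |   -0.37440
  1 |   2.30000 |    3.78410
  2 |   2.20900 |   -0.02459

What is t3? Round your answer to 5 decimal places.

2.20959

t3 = 2.20900 − (-0.02459)·(2.20900 − 2.30000) / (-0.02459 − 3.78410)
   = 2.20900 − (0.0022377)/(-3.8086900) = 2.2095875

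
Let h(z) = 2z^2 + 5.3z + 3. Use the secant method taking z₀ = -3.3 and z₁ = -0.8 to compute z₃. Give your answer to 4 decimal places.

-0.8188

h(-3.3) = 7.290000, h(-0.8) = 0.040000
z₂ = -0.800000 − 0.040000·(-0.800000 − (-3.300000)) / (0.040000 − 7.290000) = -0.800000 − (0.100000)/(-7.250000) = -0.786207
h(-0.786207) = 0.069346
z₃ = -0.786207 − 0.069346·(-0.786207 − (-0.800000)) / (0.069346 − 0.040000) = -0.786207 − (0.000956)/(0.029346) = -0.818801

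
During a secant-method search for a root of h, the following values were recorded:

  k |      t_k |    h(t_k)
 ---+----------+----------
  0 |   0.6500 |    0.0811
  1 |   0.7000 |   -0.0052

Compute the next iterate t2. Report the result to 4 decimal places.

t2 = 0.7000 − (-0.0052)·(0.7000 − 0.6500) / (-0.0052 − 0.0811)
   = 0.7000 − (-0.000260)/(-0.086300) = 0.696987

0.6970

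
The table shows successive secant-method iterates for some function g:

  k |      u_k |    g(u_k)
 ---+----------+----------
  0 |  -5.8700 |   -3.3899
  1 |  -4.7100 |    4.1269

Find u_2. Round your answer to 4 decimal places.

-5.3469

u_2 = -4.7100 − 4.1269·(-4.7100 − (-5.8700)) / (4.1269 − (-3.3899))
   = -4.7100 − (4.787204)/(7.516800) = -5.346867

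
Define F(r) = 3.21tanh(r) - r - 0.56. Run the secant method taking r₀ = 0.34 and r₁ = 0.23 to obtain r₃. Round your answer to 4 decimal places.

F(0.34) = 0.151202, F(0.23) = -0.064449
r₂ = 0.230000 − (-0.064449)·(0.230000 − 0.340000) / (-0.064449 − 0.151202) = 0.230000 − (0.007089)/(-0.215651) = 0.262874
F(0.262874) = 0.002038
r₃ = 0.262874 − 0.002038·(0.262874 − 0.230000) / (0.002038 − (-0.064449)) = 0.262874 − (0.000067)/(0.066487) = 0.261867

0.2619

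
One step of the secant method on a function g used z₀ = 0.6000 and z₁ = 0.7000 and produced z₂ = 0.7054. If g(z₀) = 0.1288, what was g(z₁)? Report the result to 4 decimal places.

0.0066

The secant line through (0.6000, 0.1288) and (0.7000, g(z₁)) crosses zero at z₂ = 0.7054.
So (0.6000, 0.1288), (0.7000, g(z₁)), (0.7054, 0) are collinear:
g(z₁) = 0.1288 · (0.7000 − 0.7054) / (0.6000 − 0.7054) = 0.1288 · (-0.005400)/(-0.105400) = 0.006599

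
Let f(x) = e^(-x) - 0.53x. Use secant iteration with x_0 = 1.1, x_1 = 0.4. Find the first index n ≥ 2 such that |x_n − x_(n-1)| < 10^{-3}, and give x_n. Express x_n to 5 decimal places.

f(1.1) = -0.2501289, f(0.4) = 0.4583200
x_2 = 0.4000000 − 0.4583200·(-0.7000000)/(0.7084490) = 0.8528541;  |Δ| = 0.4528541
f(0.8528541) = -0.0258159
x_3 = 0.8528541 − (-0.0258159)·(0.4528541)/(-0.4841360) = 0.8287063;  |Δ| = 0.0241478
f(0.8287063) = -0.0026005
x_4 = 0.8287063 − (-0.0026005)·(-0.0241478)/(0.0232154) = 0.8260013;  |Δ| = 0.0027050
f(0.8260013) = 0.0000157
x_5 = 0.8260013 − 0.0000157·(-0.0027050)/(0.0026163) = 0.8260176;  |Δ| = 0.0000163
|x_5 − x_4| = 0.0000163 < 10^{-3}

n = 5, x_n = 0.82602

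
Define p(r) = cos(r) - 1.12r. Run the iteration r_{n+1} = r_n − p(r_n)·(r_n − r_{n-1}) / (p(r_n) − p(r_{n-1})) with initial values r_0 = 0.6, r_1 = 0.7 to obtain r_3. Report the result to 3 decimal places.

0.689

p(0.6) = 0.15334, p(0.7) = -0.01916
r_2 = 0.70000 − (-0.01916)·(0.70000 − 0.60000) / (-0.01916 − 0.15334) = 0.70000 − (-0.00192)/(-0.17249) = 0.68889
p(0.68889) = 0.00039
r_3 = 0.68889 − 0.00039·(0.68889 − 0.70000) / (0.00039 − (-0.01916)) = 0.68889 − (0.00000)/(0.01955) = 0.68911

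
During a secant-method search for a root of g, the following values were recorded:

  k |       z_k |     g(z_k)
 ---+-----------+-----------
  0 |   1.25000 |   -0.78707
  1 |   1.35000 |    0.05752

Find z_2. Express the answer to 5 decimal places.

1.34319

z_2 = 1.35000 − 0.05752·(1.35000 − 1.25000) / (0.05752 − (-0.78707))
   = 1.35000 − (0.0057520)/(0.8445900) = 1.3431896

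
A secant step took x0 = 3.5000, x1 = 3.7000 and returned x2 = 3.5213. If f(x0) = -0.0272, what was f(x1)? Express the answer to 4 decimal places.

0.2282

The secant line through (3.5000, -0.0272) and (3.7000, f(x1)) crosses zero at x2 = 3.5213.
So (3.5000, -0.0272), (3.7000, f(x1)), (3.5213, 0) are collinear:
f(x1) = -0.0272 · (3.7000 − 3.5213) / (3.5000 − 3.5213) = -0.0272 · (0.178700)/(-0.021300) = 0.228199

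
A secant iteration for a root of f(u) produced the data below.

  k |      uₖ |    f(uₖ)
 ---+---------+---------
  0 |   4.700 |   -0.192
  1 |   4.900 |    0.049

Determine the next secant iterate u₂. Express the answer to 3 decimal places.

u₂ = 4.900 − 0.049·(4.900 − 4.700) / (0.049 − (-0.192))
   = 4.900 − (0.00980)/(0.24100) = 4.85934

4.859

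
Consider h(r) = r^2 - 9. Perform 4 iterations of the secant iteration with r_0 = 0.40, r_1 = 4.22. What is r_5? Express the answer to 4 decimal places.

h(0.40) = -8.840000, h(4.22) = 8.808400
r_2 = 4.220000 − 8.808400·(4.220000 − 0.400000) / (8.808400 − (-8.840000)) = 4.220000 − (33.648088)/(17.648400) = 2.313420
h(2.313420) = -3.648088
r_3 = 2.313420 − (-3.648088)·(2.313420 − 4.220000) / (-3.648088 − 8.808400) = 2.313420 − (6.955373)/(-12.456488) = 2.871793
h(2.871793) = -0.752803
r_4 = 2.871793 − (-0.752803)·(2.871793 − 2.313420) / (-0.752803 − (-3.648088)) = 2.871793 − (-0.420345)/(2.895286) = 3.016976
h(3.016976) = 0.102144
r_5 = 3.016976 − 0.102144·(3.016976 − 2.871793) / (0.102144 − (-0.752803)) = 3.016976 − (0.014830)/(0.854947) = 2.999630

2.9996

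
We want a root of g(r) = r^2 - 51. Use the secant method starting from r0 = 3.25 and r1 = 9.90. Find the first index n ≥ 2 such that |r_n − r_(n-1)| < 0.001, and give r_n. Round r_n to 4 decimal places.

g(3.25) = -40.437500, g(9.90) = 47.010000
r2 = 9.900000 − 47.010000·(6.650000)/(87.447500) = 6.325095;  |Δ| = 3.574905
g(6.325095) = -10.993173
r3 = 6.325095 − (-10.993173)·(-3.574905)/(-58.003173) = 7.002636;  |Δ| = 0.677541
g(7.002636) = -1.963084
r4 = 7.002636 − (-1.963084)·(0.677541)/(9.030089) = 7.149930;  |Δ| = 0.147293
g(7.149930) = 0.121492
r5 = 7.149930 − 0.121492·(0.147293)/(2.084576) = 7.141345;  |Δ| = 0.008584
g(7.141345) = -0.001191
r6 = 7.141345 − (-0.001191)·(-0.008584)/(-0.122683) = 7.141428;  |Δ| = 0.000083
|r6 − r5| = 0.000083 < 0.001

n = 6, r_n = 7.1414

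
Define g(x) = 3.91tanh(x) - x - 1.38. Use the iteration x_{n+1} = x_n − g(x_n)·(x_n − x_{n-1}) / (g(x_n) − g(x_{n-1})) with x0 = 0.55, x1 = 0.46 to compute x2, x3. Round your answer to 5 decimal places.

0.53688, 0.53618

g(0.55) = 0.0270340, g(0.46) = -0.1583707
x2 = 0.4600000 − (-0.1583707)·(0.4600000 − 0.5500000) / (-0.1583707 − 0.0270340) = 0.4600000 − (0.0142534)/(-0.1854048) = 0.5368770
g(0.5368770) = 0.0014486
x3 = 0.5368770 − 0.0014486·(0.5368770 − 0.4600000) / (0.0014486 − (-0.1583707)) = 0.5368770 − (0.0001114)/(0.1598193) = 0.5361802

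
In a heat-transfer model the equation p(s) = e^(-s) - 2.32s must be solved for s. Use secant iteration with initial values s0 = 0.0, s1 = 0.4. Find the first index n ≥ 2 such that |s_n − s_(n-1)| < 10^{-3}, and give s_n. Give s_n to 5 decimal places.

p(0.0) = 1.0000000, p(0.4) = -0.2576800
s2 = 0.4000000 − (-0.2576800)·(0.4000000)/(-1.2576800) = 0.3180459;  |Δ| = 0.0819541
p(0.3180459) = -0.0102972
s3 = 0.3180459 − (-0.0102972)·(-0.0819541)/(0.2473827) = 0.3146346;  |Δ| = 0.0034113
p(0.3146346) = 0.0001032
s4 = 0.3146346 − 0.0001032·(-0.0034113)/(0.0104004) = 0.3146685;  |Δ| = 0.0000339
|s4 − s3| = 0.0000339 < 10^{-3}

n = 4, s_n = 0.31467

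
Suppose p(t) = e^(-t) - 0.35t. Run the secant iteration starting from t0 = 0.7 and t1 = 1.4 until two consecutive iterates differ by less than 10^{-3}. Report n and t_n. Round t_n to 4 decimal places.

p(0.7) = 0.251585, p(1.4) = -0.243403
t2 = 1.400000 − (-0.243403)·(0.700000)/(-0.494988) = 1.055786;  |Δ| = 0.344214
p(1.055786) = -0.021606
t3 = 1.055786 − (-0.021606)·(-0.344214)/(0.221797) = 1.022255;  |Δ| = 0.033531
p(1.022255) = 0.001994
t4 = 1.022255 − 0.001994·(-0.033531)/(0.023600) = 1.025087;  |Δ| = 0.002833
p(1.025087) = -0.000015
t5 = 1.025087 − (-0.000015)·(0.002833)/(-0.002009) = 1.025066;  |Δ| = 0.000022
|t5 − t4| = 0.000022 < 10^{-3}

n = 5, t_n = 1.0251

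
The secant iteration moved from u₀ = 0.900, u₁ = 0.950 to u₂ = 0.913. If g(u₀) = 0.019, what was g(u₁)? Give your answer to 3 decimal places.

-0.054

The secant line through (0.900, 0.019) and (0.950, g(u₁)) crosses zero at u₂ = 0.913.
So (0.900, 0.019), (0.950, g(u₁)), (0.913, 0) are collinear:
g(u₁) = 0.019 · (0.950 − 0.913) / (0.900 − 0.913) = 0.019 · (0.03700)/(-0.01300) = -0.05408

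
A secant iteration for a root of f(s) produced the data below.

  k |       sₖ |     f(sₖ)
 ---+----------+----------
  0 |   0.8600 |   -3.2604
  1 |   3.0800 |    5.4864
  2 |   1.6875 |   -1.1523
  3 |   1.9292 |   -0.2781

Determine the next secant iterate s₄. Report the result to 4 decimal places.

2.0061

s₄ = 1.9292 − (-0.2781)·(1.9292 − 1.6875) / (-0.2781 − (-1.1523))
   = 1.9292 − (-0.067217)/(0.874200) = 2.006089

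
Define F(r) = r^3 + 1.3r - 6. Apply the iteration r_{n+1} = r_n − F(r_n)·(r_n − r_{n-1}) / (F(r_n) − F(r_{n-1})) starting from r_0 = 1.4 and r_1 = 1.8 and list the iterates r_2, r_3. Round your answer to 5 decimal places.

F(1.4) = -1.4360000, F(1.8) = 2.1720000
r_2 = 1.8000000 − 2.1720000·(1.8000000 − 1.4000000) / (2.1720000 − (-1.4360000)) = 1.8000000 − (0.8688000)/(3.6080000) = 1.5592018
F(1.5592018) = -0.1824464
r_3 = 1.5592018 − (-0.1824464)·(1.5592018 − 1.8000000) / (-0.1824464 − 2.1720000) = 1.5592018 − (0.0439328)/(-2.3544464) = 1.5778613

1.55920, 1.57786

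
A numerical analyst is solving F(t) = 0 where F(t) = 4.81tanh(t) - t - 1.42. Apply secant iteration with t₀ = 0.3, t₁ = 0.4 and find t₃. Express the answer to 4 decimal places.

0.3976

F(0.3) = -0.318786, F(0.4) = 0.007555
t₂ = 0.400000 − 0.007555·(0.400000 − 0.300000) / (0.007555 − (-0.318786)) = 0.400000 − (0.000755)/(0.326341) = 0.397685
F(0.397685) = 0.000334
t₃ = 0.397685 − 0.000334·(0.397685 − 0.400000) / (0.000334 − 0.007555) = 0.397685 − (-0.000001)/(-0.007221) = 0.397578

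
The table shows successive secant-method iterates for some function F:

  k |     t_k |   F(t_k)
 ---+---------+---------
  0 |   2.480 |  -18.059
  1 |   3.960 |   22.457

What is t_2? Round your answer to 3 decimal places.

3.140

t_2 = 3.960 − 22.457·(3.960 − 2.480) / (22.457 − (-18.059))
   = 3.960 − (33.23636)/(40.51600) = 3.13967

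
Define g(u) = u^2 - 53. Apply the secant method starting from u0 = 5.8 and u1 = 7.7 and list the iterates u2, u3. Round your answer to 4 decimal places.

7.2341, 7.2788

g(5.8) = -19.360000, g(7.7) = 6.290000
u2 = 7.700000 − 6.290000·(7.700000 − 5.800000) / (6.290000 − (-19.360000)) = 7.700000 − (11.951000)/(25.650000) = 7.234074
g(7.234074) = -0.668172
u3 = 7.234074 − (-0.668172)·(7.234074 − 7.700000) / (-0.668172 − 6.290000) = 7.234074 − (0.311319)/(-6.958172) = 7.278816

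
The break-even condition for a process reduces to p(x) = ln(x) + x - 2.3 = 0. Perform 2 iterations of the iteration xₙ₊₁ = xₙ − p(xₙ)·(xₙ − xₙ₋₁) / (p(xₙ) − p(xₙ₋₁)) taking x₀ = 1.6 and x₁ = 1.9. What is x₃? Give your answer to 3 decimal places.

p(1.6) = -0.23000, p(1.9) = 0.24185
x₂ = 1.90000 − 0.24185·(1.90000 − 1.60000) / (0.24185 − (-0.23000)) = 1.90000 − (0.07256)/(0.47185) = 1.74623
p(1.74623) = 0.00369
x₃ = 1.74623 − 0.00369·(1.74623 − 1.90000) / (0.00369 − 0.24185) = 1.74623 − (-0.00057)/(-0.23816) = 1.74385

1.744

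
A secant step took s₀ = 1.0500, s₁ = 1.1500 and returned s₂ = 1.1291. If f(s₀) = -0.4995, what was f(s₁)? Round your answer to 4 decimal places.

The secant line through (1.0500, -0.4995) and (1.1500, f(s₁)) crosses zero at s₂ = 1.1291.
So (1.0500, -0.4995), (1.1500, f(s₁)), (1.1291, 0) are collinear:
f(s₁) = -0.4995 · (1.1500 − 1.1291) / (1.0500 − 1.1291) = -0.4995 · (0.020900)/(-0.079100) = 0.131979

0.1320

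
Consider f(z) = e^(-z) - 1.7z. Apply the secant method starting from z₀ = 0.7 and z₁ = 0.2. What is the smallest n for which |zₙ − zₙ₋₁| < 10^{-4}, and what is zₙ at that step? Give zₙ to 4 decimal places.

n = 5, zₙ = 0.3959

f(0.7) = -0.693415, f(0.2) = 0.478731
z₂ = 0.200000 − 0.478731·(-0.500000)/(1.172145) = 0.404211;  |Δ| = 0.204211
f(0.404211) = -0.019656
z₃ = 0.404211 − (-0.019656)·(0.204211)/(-0.498387) = 0.396157;  |Δ| = 0.008054
f(0.396157) = -0.000567
z₄ = 0.396157 − (-0.000567)·(-0.008054)/(0.019090) = 0.395918;  |Δ| = 0.000239
f(0.395918) = 0.000001
z₅ = 0.395918 − 0.000001·(-0.000239)/(0.000567) = 0.395919;  |Δ| = 0.000000
|z₅ − z₄| = 0.000000 < 10^{-4}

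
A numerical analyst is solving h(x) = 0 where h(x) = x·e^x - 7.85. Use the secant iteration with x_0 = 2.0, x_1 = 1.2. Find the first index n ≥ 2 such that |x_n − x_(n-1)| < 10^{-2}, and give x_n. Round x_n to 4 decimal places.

h(2.0) = 6.928112, h(1.2) = -3.865860
x_2 = 1.200000 − (-3.865860)·(-0.800000)/(-10.793972) = 1.486520;  |Δ| = 0.286520
h(1.486520) = -1.277083
x_3 = 1.486520 − (-1.277083)·(0.286520)/(2.588776) = 1.627865;  |Δ| = 0.141345
h(1.627865) = 0.440694
x_4 = 1.627865 − 0.440694·(0.141345)/(1.717778) = 1.591603;  |Δ| = 0.036262
h(1.591603) = -0.032660
x_5 = 1.591603 − (-0.032660)·(-0.036262)/(-0.473355) = 1.594105;  |Δ| = 0.002502
|x_5 − x_4| = 0.002502 < 10^{-2}

n = 5, x_n = 1.5941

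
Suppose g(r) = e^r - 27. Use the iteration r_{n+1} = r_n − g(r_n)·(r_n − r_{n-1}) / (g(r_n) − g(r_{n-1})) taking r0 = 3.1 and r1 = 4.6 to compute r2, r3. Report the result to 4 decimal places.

g(3.1) = -4.802049, g(4.6) = 72.484316
r2 = 4.600000 − 72.484316·(4.600000 − 3.100000) / (72.484316 − (-4.802049)) = 4.600000 − (108.726473)/(77.286364) = 3.193200
g(3.193200) = -2.633730
r3 = 3.193200 − (-2.633730)·(3.193200 − 4.600000) / (-2.633730 − 72.484316) = 3.193200 − (3.705132)/(-75.118046) = 3.242524

3.1932, 3.2425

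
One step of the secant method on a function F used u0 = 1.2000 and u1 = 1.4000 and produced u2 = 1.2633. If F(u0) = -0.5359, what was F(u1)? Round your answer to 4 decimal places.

The secant line through (1.2000, -0.5359) and (1.4000, F(u1)) crosses zero at u2 = 1.2633.
So (1.2000, -0.5359), (1.4000, F(u1)), (1.2633, 0) are collinear:
F(u1) = -0.5359 · (1.4000 − 1.2633) / (1.2000 − 1.2633) = -0.5359 · (0.136700)/(-0.063300) = 1.157307

1.1573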